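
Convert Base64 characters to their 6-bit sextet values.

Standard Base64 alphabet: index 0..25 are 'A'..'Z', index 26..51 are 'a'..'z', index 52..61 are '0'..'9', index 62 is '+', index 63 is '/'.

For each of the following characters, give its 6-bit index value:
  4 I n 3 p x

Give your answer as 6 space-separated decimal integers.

'4': 0..9 range, 52 + ord('4') − ord('0') = 56
'I': A..Z range, ord('I') − ord('A') = 8
'n': a..z range, 26 + ord('n') − ord('a') = 39
'3': 0..9 range, 52 + ord('3') − ord('0') = 55
'p': a..z range, 26 + ord('p') − ord('a') = 41
'x': a..z range, 26 + ord('x') − ord('a') = 49

Answer: 56 8 39 55 41 49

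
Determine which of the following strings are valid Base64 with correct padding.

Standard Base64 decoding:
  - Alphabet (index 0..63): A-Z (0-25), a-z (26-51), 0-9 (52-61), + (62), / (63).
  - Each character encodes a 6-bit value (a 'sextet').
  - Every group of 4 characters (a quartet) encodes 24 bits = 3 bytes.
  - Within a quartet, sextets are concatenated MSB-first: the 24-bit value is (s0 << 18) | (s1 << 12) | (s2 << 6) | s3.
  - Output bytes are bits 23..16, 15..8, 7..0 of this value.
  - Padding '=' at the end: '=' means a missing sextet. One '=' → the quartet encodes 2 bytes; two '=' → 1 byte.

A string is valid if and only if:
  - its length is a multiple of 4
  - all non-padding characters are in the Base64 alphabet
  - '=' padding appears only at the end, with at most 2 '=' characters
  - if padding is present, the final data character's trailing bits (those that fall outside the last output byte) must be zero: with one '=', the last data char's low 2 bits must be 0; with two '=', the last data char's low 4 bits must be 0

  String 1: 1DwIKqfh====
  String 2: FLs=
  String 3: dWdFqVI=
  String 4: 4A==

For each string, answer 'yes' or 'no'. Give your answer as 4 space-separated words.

String 1: '1DwIKqfh====' → invalid (4 pad chars (max 2))
String 2: 'FLs=' → valid
String 3: 'dWdFqVI=' → valid
String 4: '4A==' → valid

Answer: no yes yes yes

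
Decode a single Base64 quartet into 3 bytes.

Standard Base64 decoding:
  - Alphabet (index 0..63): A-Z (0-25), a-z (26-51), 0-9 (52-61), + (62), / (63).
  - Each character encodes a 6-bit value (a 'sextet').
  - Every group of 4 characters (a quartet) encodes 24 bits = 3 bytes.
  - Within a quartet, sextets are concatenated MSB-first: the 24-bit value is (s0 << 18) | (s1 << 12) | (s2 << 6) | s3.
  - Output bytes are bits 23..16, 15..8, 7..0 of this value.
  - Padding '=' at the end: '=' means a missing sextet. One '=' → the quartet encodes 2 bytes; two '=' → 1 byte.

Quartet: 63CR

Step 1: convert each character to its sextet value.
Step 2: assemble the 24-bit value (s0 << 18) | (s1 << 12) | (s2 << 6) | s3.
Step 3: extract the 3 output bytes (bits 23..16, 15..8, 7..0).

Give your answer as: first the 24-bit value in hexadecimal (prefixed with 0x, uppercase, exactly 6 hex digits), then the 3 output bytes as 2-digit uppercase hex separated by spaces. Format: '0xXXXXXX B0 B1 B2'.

Sextets: 6=58, 3=55, C=2, R=17
24-bit: (58<<18) | (55<<12) | (2<<6) | 17
      = 0xE80000 | 0x037000 | 0x000080 | 0x000011
      = 0xEB7091
Bytes: (v>>16)&0xFF=EB, (v>>8)&0xFF=70, v&0xFF=91

Answer: 0xEB7091 EB 70 91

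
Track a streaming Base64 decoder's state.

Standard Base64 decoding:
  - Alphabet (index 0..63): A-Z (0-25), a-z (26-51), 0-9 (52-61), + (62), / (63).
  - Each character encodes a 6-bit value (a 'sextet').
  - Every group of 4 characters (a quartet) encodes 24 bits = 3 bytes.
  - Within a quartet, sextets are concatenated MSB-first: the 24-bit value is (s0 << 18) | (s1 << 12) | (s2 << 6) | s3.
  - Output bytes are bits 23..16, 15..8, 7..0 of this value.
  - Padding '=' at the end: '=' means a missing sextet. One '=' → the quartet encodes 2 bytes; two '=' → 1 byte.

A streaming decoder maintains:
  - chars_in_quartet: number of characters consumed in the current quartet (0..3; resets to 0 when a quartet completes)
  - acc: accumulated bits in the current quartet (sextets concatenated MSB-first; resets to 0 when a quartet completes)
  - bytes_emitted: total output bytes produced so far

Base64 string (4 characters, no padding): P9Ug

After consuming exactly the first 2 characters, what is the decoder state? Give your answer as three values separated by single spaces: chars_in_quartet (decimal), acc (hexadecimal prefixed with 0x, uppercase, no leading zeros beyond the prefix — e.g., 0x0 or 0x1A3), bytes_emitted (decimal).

Answer: 2 0x3FD 0

Derivation:
After char 0 ('P'=15): chars_in_quartet=1 acc=0xF bytes_emitted=0
After char 1 ('9'=61): chars_in_quartet=2 acc=0x3FD bytes_emitted=0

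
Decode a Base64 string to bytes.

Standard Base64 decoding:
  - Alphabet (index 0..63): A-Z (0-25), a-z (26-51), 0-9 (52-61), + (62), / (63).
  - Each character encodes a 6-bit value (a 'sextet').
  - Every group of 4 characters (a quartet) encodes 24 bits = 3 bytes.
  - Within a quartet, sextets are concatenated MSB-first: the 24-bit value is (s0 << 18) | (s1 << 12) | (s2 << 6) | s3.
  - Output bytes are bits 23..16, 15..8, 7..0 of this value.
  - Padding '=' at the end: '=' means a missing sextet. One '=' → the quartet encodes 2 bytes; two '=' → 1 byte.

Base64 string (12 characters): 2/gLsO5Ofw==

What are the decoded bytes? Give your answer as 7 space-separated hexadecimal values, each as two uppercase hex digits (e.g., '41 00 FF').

Answer: DB F8 0B B0 EE 4E 7F

Derivation:
After char 0 ('2'=54): chars_in_quartet=1 acc=0x36 bytes_emitted=0
After char 1 ('/'=63): chars_in_quartet=2 acc=0xDBF bytes_emitted=0
After char 2 ('g'=32): chars_in_quartet=3 acc=0x36FE0 bytes_emitted=0
After char 3 ('L'=11): chars_in_quartet=4 acc=0xDBF80B -> emit DB F8 0B, reset; bytes_emitted=3
After char 4 ('s'=44): chars_in_quartet=1 acc=0x2C bytes_emitted=3
After char 5 ('O'=14): chars_in_quartet=2 acc=0xB0E bytes_emitted=3
After char 6 ('5'=57): chars_in_quartet=3 acc=0x2C3B9 bytes_emitted=3
After char 7 ('O'=14): chars_in_quartet=4 acc=0xB0EE4E -> emit B0 EE 4E, reset; bytes_emitted=6
After char 8 ('f'=31): chars_in_quartet=1 acc=0x1F bytes_emitted=6
After char 9 ('w'=48): chars_in_quartet=2 acc=0x7F0 bytes_emitted=6
Padding '==': partial quartet acc=0x7F0 -> emit 7F; bytes_emitted=7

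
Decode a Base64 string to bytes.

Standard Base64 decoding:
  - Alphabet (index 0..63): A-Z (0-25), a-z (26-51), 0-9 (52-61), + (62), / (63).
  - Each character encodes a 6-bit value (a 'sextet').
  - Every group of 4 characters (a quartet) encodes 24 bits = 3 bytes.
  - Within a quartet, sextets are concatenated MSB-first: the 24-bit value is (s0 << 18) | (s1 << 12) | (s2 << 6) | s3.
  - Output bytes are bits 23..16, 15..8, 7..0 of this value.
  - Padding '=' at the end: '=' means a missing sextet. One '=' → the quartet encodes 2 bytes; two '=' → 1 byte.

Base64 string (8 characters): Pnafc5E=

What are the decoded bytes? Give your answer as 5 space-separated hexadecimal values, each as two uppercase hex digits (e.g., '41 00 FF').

After char 0 ('P'=15): chars_in_quartet=1 acc=0xF bytes_emitted=0
After char 1 ('n'=39): chars_in_quartet=2 acc=0x3E7 bytes_emitted=0
After char 2 ('a'=26): chars_in_quartet=3 acc=0xF9DA bytes_emitted=0
After char 3 ('f'=31): chars_in_quartet=4 acc=0x3E769F -> emit 3E 76 9F, reset; bytes_emitted=3
After char 4 ('c'=28): chars_in_quartet=1 acc=0x1C bytes_emitted=3
After char 5 ('5'=57): chars_in_quartet=2 acc=0x739 bytes_emitted=3
After char 6 ('E'=4): chars_in_quartet=3 acc=0x1CE44 bytes_emitted=3
Padding '=': partial quartet acc=0x1CE44 -> emit 73 91; bytes_emitted=5

Answer: 3E 76 9F 73 91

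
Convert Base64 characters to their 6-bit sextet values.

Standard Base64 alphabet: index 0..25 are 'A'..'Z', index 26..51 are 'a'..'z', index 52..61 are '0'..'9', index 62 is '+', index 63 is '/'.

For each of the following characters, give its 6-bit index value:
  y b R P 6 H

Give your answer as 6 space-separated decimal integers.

'y': a..z range, 26 + ord('y') − ord('a') = 50
'b': a..z range, 26 + ord('b') − ord('a') = 27
'R': A..Z range, ord('R') − ord('A') = 17
'P': A..Z range, ord('P') − ord('A') = 15
'6': 0..9 range, 52 + ord('6') − ord('0') = 58
'H': A..Z range, ord('H') − ord('A') = 7

Answer: 50 27 17 15 58 7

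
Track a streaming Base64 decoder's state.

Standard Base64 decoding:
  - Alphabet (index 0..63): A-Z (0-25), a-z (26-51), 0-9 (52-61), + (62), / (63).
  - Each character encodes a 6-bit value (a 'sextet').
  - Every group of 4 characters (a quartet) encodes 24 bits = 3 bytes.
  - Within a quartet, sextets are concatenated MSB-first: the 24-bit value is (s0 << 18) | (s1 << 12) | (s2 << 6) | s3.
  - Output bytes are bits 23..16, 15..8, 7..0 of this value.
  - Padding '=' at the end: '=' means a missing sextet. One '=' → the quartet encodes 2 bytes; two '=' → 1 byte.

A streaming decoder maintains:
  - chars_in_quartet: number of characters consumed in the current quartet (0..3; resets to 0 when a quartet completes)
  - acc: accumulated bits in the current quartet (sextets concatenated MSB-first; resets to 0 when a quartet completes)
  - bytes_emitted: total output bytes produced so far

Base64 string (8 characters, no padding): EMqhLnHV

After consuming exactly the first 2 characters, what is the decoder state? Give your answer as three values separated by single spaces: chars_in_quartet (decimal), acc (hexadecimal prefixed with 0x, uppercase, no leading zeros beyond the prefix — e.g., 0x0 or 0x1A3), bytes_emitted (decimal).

After char 0 ('E'=4): chars_in_quartet=1 acc=0x4 bytes_emitted=0
After char 1 ('M'=12): chars_in_quartet=2 acc=0x10C bytes_emitted=0

Answer: 2 0x10C 0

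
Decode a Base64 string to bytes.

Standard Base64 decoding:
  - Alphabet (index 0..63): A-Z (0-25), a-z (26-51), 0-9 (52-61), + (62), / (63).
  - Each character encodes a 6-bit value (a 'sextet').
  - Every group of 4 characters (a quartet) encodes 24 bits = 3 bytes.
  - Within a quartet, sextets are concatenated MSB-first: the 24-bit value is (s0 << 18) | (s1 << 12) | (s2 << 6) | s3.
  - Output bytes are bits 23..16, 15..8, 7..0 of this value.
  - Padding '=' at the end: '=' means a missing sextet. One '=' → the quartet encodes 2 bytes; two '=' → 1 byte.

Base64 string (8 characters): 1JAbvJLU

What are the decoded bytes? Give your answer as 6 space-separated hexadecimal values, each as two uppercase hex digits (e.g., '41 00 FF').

After char 0 ('1'=53): chars_in_quartet=1 acc=0x35 bytes_emitted=0
After char 1 ('J'=9): chars_in_quartet=2 acc=0xD49 bytes_emitted=0
After char 2 ('A'=0): chars_in_quartet=3 acc=0x35240 bytes_emitted=0
After char 3 ('b'=27): chars_in_quartet=4 acc=0xD4901B -> emit D4 90 1B, reset; bytes_emitted=3
After char 4 ('v'=47): chars_in_quartet=1 acc=0x2F bytes_emitted=3
After char 5 ('J'=9): chars_in_quartet=2 acc=0xBC9 bytes_emitted=3
After char 6 ('L'=11): chars_in_quartet=3 acc=0x2F24B bytes_emitted=3
After char 7 ('U'=20): chars_in_quartet=4 acc=0xBC92D4 -> emit BC 92 D4, reset; bytes_emitted=6

Answer: D4 90 1B BC 92 D4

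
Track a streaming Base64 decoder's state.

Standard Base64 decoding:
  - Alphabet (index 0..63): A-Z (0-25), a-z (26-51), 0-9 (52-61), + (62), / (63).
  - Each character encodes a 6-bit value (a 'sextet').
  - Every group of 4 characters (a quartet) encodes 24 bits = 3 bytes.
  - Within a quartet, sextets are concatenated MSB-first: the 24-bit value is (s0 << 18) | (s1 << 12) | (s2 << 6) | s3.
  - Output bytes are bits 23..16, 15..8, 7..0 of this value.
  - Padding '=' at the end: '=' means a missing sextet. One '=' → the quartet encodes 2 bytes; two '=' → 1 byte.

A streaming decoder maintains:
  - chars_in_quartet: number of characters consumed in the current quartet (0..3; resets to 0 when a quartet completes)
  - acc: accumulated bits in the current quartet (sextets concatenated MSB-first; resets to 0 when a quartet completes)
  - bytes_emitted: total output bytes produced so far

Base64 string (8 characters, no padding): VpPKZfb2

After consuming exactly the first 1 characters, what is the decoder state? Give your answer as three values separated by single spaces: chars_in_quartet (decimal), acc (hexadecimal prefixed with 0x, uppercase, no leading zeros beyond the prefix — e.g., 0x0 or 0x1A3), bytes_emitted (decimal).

After char 0 ('V'=21): chars_in_quartet=1 acc=0x15 bytes_emitted=0

Answer: 1 0x15 0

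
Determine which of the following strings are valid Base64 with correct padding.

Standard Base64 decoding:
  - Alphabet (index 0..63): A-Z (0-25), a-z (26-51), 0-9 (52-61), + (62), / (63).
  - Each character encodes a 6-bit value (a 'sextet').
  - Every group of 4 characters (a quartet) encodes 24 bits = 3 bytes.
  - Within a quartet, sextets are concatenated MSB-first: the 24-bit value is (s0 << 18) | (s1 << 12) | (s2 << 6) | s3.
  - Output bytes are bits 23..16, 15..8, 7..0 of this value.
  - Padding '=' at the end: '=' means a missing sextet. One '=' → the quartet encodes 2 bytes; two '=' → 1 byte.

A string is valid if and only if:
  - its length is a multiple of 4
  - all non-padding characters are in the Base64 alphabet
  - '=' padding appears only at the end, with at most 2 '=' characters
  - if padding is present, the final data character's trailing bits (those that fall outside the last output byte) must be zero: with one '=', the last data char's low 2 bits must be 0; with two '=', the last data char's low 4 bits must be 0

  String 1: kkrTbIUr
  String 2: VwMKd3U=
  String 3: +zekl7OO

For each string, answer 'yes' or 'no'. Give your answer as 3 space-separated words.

String 1: 'kkrTbIUr' → valid
String 2: 'VwMKd3U=' → valid
String 3: '+zekl7OO' → valid

Answer: yes yes yes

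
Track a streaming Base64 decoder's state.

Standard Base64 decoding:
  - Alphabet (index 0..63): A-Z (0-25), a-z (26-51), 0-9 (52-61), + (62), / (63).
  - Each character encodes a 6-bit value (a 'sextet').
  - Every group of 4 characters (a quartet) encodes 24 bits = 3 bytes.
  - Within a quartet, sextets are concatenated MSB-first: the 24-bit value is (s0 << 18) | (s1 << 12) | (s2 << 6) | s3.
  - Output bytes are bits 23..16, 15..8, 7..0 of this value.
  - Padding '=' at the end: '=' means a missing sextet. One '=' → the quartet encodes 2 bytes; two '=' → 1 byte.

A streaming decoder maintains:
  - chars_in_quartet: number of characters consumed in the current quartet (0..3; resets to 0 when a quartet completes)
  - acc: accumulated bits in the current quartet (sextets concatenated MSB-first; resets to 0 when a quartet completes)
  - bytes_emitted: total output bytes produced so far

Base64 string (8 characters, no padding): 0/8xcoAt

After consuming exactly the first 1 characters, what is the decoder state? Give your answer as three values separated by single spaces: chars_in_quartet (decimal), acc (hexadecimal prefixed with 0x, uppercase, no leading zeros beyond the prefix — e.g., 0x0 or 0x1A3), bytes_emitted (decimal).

After char 0 ('0'=52): chars_in_quartet=1 acc=0x34 bytes_emitted=0

Answer: 1 0x34 0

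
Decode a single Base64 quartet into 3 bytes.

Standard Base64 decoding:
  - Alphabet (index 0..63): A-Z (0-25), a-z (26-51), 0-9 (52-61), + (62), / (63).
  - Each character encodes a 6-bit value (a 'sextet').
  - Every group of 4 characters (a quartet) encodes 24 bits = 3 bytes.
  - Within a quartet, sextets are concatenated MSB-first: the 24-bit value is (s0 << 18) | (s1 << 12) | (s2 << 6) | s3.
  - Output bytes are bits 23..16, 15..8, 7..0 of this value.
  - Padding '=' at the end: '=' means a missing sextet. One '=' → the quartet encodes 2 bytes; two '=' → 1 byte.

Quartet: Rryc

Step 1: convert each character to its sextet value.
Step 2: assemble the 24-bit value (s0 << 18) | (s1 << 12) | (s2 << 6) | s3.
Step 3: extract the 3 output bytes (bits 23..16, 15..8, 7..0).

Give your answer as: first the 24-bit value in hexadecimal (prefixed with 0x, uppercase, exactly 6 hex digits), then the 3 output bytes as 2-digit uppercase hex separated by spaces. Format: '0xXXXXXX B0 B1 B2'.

Sextets: R=17, r=43, y=50, c=28
24-bit: (17<<18) | (43<<12) | (50<<6) | 28
      = 0x440000 | 0x02B000 | 0x000C80 | 0x00001C
      = 0x46BC9C
Bytes: (v>>16)&0xFF=46, (v>>8)&0xFF=BC, v&0xFF=9C

Answer: 0x46BC9C 46 BC 9C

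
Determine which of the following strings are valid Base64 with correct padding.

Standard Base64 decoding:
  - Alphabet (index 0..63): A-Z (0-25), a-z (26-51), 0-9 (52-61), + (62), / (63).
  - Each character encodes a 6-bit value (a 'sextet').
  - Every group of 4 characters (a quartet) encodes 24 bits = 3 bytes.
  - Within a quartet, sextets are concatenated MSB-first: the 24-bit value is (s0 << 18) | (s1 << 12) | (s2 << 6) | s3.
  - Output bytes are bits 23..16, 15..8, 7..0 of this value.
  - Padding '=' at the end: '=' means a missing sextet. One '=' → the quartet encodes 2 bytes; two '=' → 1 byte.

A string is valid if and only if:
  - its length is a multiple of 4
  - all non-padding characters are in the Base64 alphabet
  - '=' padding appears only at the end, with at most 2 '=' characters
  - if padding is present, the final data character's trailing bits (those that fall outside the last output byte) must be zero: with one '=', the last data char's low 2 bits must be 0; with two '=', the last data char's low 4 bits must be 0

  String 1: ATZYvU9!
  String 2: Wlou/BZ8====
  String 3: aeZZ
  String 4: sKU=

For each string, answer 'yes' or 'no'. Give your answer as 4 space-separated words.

String 1: 'ATZYvU9!' → invalid (bad char(s): ['!'])
String 2: 'Wlou/BZ8====' → invalid (4 pad chars (max 2))
String 3: 'aeZZ' → valid
String 4: 'sKU=' → valid

Answer: no no yes yes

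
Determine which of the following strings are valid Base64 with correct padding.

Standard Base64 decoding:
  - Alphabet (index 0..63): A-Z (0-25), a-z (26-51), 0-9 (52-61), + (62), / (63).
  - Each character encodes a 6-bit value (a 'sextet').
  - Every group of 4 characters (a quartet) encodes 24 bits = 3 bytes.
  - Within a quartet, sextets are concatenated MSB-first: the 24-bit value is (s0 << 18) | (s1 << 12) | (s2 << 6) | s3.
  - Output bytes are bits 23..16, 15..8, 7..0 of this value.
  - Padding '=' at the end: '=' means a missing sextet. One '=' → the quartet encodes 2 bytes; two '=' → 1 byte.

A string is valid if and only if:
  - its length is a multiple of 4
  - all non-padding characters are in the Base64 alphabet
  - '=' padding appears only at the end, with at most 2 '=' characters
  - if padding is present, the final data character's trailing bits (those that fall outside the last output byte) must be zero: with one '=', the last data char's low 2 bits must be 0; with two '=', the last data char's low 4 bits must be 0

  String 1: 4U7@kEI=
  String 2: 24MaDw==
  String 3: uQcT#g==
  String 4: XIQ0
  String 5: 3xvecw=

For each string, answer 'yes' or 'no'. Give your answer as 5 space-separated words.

Answer: no yes no yes no

Derivation:
String 1: '4U7@kEI=' → invalid (bad char(s): ['@'])
String 2: '24MaDw==' → valid
String 3: 'uQcT#g==' → invalid (bad char(s): ['#'])
String 4: 'XIQ0' → valid
String 5: '3xvecw=' → invalid (len=7 not mult of 4)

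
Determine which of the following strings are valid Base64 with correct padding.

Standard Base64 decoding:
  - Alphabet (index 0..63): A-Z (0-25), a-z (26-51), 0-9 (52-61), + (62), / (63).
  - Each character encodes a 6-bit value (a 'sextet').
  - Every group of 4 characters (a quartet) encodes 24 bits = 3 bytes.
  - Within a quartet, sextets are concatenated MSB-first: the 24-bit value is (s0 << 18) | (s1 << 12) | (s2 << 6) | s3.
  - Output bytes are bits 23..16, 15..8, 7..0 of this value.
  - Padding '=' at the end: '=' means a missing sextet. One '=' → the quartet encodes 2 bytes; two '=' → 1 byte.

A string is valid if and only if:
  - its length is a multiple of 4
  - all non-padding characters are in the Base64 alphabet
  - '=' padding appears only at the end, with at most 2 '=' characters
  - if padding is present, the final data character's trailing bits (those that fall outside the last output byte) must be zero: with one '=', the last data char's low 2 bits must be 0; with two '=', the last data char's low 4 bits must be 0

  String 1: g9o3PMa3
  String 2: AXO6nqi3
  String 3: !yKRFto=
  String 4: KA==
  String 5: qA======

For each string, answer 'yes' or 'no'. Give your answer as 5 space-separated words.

Answer: yes yes no yes no

Derivation:
String 1: 'g9o3PMa3' → valid
String 2: 'AXO6nqi3' → valid
String 3: '!yKRFto=' → invalid (bad char(s): ['!'])
String 4: 'KA==' → valid
String 5: 'qA======' → invalid (6 pad chars (max 2))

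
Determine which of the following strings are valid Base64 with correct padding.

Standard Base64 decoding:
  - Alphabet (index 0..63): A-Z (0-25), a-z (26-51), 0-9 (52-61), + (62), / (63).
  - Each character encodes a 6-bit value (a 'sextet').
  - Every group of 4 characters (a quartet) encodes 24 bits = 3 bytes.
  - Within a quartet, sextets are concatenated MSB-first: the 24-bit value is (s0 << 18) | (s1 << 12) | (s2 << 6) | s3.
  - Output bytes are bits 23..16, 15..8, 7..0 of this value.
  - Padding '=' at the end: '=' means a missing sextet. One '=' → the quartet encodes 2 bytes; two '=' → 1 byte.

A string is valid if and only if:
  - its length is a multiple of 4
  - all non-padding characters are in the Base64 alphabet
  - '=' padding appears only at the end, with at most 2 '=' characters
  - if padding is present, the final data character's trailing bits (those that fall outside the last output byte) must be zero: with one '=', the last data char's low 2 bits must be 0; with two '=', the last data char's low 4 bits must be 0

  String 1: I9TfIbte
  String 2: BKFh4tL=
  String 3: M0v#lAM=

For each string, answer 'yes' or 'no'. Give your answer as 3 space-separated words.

Answer: yes no no

Derivation:
String 1: 'I9TfIbte' → valid
String 2: 'BKFh4tL=' → invalid (bad trailing bits)
String 3: 'M0v#lAM=' → invalid (bad char(s): ['#'])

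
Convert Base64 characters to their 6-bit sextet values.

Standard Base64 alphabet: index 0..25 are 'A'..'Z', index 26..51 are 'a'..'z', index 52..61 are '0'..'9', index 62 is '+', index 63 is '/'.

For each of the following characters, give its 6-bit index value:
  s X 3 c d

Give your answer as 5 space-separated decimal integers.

's': a..z range, 26 + ord('s') − ord('a') = 44
'X': A..Z range, ord('X') − ord('A') = 23
'3': 0..9 range, 52 + ord('3') − ord('0') = 55
'c': a..z range, 26 + ord('c') − ord('a') = 28
'd': a..z range, 26 + ord('d') − ord('a') = 29

Answer: 44 23 55 28 29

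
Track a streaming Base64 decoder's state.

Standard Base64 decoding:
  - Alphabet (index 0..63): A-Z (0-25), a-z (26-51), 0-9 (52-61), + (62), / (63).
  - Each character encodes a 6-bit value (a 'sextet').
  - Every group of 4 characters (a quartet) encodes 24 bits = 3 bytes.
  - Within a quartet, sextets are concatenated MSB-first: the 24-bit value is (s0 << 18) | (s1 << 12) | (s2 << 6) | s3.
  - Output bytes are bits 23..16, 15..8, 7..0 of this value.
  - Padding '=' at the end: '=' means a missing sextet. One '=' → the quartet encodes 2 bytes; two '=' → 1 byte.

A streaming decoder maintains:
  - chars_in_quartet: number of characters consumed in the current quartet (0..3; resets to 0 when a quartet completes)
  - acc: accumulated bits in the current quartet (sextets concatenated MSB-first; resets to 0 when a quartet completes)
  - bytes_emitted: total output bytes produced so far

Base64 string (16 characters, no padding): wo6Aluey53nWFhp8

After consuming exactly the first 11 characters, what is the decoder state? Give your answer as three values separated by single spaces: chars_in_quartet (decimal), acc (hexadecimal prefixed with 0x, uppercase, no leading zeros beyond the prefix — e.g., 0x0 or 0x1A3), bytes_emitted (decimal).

After char 0 ('w'=48): chars_in_quartet=1 acc=0x30 bytes_emitted=0
After char 1 ('o'=40): chars_in_quartet=2 acc=0xC28 bytes_emitted=0
After char 2 ('6'=58): chars_in_quartet=3 acc=0x30A3A bytes_emitted=0
After char 3 ('A'=0): chars_in_quartet=4 acc=0xC28E80 -> emit C2 8E 80, reset; bytes_emitted=3
After char 4 ('l'=37): chars_in_quartet=1 acc=0x25 bytes_emitted=3
After char 5 ('u'=46): chars_in_quartet=2 acc=0x96E bytes_emitted=3
After char 6 ('e'=30): chars_in_quartet=3 acc=0x25B9E bytes_emitted=3
After char 7 ('y'=50): chars_in_quartet=4 acc=0x96E7B2 -> emit 96 E7 B2, reset; bytes_emitted=6
After char 8 ('5'=57): chars_in_quartet=1 acc=0x39 bytes_emitted=6
After char 9 ('3'=55): chars_in_quartet=2 acc=0xE77 bytes_emitted=6
After char 10 ('n'=39): chars_in_quartet=3 acc=0x39DE7 bytes_emitted=6

Answer: 3 0x39DE7 6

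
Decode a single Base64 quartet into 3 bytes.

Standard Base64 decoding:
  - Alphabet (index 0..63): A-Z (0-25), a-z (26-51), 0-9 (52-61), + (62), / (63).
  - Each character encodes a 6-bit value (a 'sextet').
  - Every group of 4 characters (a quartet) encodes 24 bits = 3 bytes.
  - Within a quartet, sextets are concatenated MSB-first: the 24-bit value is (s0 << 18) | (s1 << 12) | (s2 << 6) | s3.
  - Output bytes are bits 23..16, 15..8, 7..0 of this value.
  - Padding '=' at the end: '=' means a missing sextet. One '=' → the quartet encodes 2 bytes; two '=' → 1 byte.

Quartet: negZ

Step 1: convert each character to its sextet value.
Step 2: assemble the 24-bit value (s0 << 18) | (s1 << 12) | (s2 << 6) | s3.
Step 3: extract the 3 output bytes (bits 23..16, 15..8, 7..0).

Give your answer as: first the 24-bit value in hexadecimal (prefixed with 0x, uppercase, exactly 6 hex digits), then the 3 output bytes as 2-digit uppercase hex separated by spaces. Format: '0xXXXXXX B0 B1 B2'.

Answer: 0x9DE819 9D E8 19

Derivation:
Sextets: n=39, e=30, g=32, Z=25
24-bit: (39<<18) | (30<<12) | (32<<6) | 25
      = 0x9C0000 | 0x01E000 | 0x000800 | 0x000019
      = 0x9DE819
Bytes: (v>>16)&0xFF=9D, (v>>8)&0xFF=E8, v&0xFF=19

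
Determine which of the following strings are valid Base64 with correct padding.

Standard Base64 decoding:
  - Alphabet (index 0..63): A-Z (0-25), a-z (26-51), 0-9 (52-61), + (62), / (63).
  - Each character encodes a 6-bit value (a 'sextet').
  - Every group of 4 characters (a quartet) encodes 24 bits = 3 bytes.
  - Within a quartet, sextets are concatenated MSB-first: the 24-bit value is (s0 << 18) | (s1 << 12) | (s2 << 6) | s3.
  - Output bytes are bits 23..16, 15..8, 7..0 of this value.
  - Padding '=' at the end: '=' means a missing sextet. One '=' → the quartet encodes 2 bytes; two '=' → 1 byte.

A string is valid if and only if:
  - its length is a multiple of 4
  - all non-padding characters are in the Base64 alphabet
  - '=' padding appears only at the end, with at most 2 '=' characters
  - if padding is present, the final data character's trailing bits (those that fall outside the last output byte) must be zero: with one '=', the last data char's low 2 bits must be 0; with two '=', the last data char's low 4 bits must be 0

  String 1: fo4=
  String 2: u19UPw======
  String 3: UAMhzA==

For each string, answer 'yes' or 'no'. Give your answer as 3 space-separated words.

String 1: 'fo4=' → valid
String 2: 'u19UPw======' → invalid (6 pad chars (max 2))
String 3: 'UAMhzA==' → valid

Answer: yes no yes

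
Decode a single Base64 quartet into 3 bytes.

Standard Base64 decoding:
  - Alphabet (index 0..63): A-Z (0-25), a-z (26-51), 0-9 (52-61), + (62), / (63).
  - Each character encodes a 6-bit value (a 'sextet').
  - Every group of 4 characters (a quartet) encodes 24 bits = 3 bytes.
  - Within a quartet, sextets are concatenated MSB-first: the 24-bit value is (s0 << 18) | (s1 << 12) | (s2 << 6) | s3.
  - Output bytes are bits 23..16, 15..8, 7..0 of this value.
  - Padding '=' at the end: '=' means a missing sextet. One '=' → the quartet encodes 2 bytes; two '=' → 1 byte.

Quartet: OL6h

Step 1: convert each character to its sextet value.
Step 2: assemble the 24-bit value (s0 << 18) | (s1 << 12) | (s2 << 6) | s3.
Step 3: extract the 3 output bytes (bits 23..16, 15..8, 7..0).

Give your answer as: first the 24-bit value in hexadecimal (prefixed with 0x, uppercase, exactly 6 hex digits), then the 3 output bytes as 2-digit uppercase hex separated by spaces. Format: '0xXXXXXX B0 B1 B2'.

Sextets: O=14, L=11, 6=58, h=33
24-bit: (14<<18) | (11<<12) | (58<<6) | 33
      = 0x380000 | 0x00B000 | 0x000E80 | 0x000021
      = 0x38BEA1
Bytes: (v>>16)&0xFF=38, (v>>8)&0xFF=BE, v&0xFF=A1

Answer: 0x38BEA1 38 BE A1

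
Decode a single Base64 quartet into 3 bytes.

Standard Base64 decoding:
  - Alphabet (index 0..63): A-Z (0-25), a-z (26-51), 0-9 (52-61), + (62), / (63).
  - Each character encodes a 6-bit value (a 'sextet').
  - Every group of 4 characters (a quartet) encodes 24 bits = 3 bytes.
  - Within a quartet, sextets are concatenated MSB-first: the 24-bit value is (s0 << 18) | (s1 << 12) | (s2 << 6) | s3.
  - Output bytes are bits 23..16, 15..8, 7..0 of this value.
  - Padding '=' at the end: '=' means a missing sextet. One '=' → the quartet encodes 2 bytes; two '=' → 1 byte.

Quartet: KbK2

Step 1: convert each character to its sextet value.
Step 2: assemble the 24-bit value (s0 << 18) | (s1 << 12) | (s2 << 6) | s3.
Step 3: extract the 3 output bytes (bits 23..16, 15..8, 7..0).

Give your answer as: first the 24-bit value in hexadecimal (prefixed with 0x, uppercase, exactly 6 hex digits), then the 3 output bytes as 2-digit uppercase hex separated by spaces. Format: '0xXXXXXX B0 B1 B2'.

Answer: 0x29B2B6 29 B2 B6

Derivation:
Sextets: K=10, b=27, K=10, 2=54
24-bit: (10<<18) | (27<<12) | (10<<6) | 54
      = 0x280000 | 0x01B000 | 0x000280 | 0x000036
      = 0x29B2B6
Bytes: (v>>16)&0xFF=29, (v>>8)&0xFF=B2, v&0xFF=B6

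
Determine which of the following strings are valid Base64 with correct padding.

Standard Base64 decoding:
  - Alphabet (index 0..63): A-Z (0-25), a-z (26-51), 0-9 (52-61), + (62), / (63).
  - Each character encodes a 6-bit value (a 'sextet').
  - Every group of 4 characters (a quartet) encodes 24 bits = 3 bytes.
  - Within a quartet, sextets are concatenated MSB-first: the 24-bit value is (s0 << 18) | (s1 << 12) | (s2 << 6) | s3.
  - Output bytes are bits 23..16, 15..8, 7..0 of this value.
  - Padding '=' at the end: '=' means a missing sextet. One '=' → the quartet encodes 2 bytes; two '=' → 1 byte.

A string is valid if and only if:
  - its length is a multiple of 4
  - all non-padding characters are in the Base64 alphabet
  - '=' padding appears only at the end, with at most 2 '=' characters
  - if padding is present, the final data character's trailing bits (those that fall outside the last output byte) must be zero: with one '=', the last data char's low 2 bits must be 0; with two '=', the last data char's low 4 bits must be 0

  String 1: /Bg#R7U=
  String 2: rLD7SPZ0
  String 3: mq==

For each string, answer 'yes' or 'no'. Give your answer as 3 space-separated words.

Answer: no yes no

Derivation:
String 1: '/Bg#R7U=' → invalid (bad char(s): ['#'])
String 2: 'rLD7SPZ0' → valid
String 3: 'mq==' → invalid (bad trailing bits)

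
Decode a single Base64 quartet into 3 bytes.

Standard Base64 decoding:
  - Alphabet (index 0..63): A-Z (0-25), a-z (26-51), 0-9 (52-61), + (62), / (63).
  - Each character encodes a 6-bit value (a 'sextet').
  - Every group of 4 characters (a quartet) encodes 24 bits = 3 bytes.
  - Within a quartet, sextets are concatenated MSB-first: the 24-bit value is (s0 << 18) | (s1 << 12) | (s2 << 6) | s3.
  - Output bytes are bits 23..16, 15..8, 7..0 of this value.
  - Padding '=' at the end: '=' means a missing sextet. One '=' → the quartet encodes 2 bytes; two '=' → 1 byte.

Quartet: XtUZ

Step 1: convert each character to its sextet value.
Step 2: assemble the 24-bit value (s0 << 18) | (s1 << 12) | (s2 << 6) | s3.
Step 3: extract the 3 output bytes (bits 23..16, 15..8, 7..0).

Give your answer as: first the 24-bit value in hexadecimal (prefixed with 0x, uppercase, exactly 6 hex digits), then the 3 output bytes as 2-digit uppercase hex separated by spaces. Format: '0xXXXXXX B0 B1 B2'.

Answer: 0x5ED519 5E D5 19

Derivation:
Sextets: X=23, t=45, U=20, Z=25
24-bit: (23<<18) | (45<<12) | (20<<6) | 25
      = 0x5C0000 | 0x02D000 | 0x000500 | 0x000019
      = 0x5ED519
Bytes: (v>>16)&0xFF=5E, (v>>8)&0xFF=D5, v&0xFF=19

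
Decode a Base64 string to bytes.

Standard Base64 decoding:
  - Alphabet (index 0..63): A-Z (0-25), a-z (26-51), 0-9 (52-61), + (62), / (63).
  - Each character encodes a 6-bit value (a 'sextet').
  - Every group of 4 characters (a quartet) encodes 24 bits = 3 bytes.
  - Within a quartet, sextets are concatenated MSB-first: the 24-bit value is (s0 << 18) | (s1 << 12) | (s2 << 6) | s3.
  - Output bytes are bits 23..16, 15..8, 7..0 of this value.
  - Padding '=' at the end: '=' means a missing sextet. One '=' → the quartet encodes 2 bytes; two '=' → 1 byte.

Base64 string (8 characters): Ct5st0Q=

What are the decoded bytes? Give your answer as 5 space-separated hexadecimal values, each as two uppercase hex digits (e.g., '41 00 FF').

Answer: 0A DE 6C B7 44

Derivation:
After char 0 ('C'=2): chars_in_quartet=1 acc=0x2 bytes_emitted=0
After char 1 ('t'=45): chars_in_quartet=2 acc=0xAD bytes_emitted=0
After char 2 ('5'=57): chars_in_quartet=3 acc=0x2B79 bytes_emitted=0
After char 3 ('s'=44): chars_in_quartet=4 acc=0xADE6C -> emit 0A DE 6C, reset; bytes_emitted=3
After char 4 ('t'=45): chars_in_quartet=1 acc=0x2D bytes_emitted=3
After char 5 ('0'=52): chars_in_quartet=2 acc=0xB74 bytes_emitted=3
After char 6 ('Q'=16): chars_in_quartet=3 acc=0x2DD10 bytes_emitted=3
Padding '=': partial quartet acc=0x2DD10 -> emit B7 44; bytes_emitted=5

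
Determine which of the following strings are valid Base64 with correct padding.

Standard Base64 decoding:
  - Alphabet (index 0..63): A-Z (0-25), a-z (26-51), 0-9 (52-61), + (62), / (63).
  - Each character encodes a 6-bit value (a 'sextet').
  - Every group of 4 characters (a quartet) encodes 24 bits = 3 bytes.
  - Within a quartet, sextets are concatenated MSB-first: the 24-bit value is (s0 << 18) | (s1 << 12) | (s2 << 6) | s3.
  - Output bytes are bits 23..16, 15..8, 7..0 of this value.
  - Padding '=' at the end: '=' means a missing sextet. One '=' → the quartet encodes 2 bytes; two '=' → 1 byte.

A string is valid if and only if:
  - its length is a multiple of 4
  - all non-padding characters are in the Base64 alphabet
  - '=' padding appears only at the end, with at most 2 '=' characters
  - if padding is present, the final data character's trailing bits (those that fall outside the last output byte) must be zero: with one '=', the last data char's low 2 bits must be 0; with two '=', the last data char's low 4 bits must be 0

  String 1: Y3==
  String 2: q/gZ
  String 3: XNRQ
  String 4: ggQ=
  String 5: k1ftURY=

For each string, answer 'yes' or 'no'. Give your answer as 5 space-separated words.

Answer: no yes yes yes yes

Derivation:
String 1: 'Y3==' → invalid (bad trailing bits)
String 2: 'q/gZ' → valid
String 3: 'XNRQ' → valid
String 4: 'ggQ=' → valid
String 5: 'k1ftURY=' → valid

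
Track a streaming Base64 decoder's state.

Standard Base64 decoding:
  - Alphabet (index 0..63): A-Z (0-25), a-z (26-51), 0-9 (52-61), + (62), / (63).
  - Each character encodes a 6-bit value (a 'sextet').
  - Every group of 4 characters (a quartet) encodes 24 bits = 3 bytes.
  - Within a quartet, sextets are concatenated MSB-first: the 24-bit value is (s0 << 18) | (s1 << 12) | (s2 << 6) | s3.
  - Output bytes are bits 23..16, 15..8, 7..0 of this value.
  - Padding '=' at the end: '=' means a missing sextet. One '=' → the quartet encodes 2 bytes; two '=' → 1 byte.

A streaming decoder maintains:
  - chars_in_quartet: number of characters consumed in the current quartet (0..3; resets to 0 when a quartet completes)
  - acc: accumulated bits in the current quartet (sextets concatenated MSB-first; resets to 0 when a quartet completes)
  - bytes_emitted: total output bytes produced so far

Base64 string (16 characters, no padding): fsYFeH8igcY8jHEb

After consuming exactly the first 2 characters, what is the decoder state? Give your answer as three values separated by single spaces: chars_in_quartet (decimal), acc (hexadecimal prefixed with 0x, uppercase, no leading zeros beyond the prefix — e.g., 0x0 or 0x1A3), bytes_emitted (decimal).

After char 0 ('f'=31): chars_in_quartet=1 acc=0x1F bytes_emitted=0
After char 1 ('s'=44): chars_in_quartet=2 acc=0x7EC bytes_emitted=0

Answer: 2 0x7EC 0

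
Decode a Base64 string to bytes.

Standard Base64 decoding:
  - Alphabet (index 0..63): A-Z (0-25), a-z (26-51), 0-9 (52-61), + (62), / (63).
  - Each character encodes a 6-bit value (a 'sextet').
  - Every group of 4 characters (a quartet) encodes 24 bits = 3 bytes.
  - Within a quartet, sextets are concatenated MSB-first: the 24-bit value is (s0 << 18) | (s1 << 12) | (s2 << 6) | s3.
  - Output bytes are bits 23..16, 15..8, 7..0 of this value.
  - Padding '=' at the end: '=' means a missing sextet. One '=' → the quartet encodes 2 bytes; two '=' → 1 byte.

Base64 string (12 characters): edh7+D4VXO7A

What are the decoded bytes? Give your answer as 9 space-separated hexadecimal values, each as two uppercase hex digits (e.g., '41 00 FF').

After char 0 ('e'=30): chars_in_quartet=1 acc=0x1E bytes_emitted=0
After char 1 ('d'=29): chars_in_quartet=2 acc=0x79D bytes_emitted=0
After char 2 ('h'=33): chars_in_quartet=3 acc=0x1E761 bytes_emitted=0
After char 3 ('7'=59): chars_in_quartet=4 acc=0x79D87B -> emit 79 D8 7B, reset; bytes_emitted=3
After char 4 ('+'=62): chars_in_quartet=1 acc=0x3E bytes_emitted=3
After char 5 ('D'=3): chars_in_quartet=2 acc=0xF83 bytes_emitted=3
After char 6 ('4'=56): chars_in_quartet=3 acc=0x3E0F8 bytes_emitted=3
After char 7 ('V'=21): chars_in_quartet=4 acc=0xF83E15 -> emit F8 3E 15, reset; bytes_emitted=6
After char 8 ('X'=23): chars_in_quartet=1 acc=0x17 bytes_emitted=6
After char 9 ('O'=14): chars_in_quartet=2 acc=0x5CE bytes_emitted=6
After char 10 ('7'=59): chars_in_quartet=3 acc=0x173BB bytes_emitted=6
After char 11 ('A'=0): chars_in_quartet=4 acc=0x5CEEC0 -> emit 5C EE C0, reset; bytes_emitted=9

Answer: 79 D8 7B F8 3E 15 5C EE C0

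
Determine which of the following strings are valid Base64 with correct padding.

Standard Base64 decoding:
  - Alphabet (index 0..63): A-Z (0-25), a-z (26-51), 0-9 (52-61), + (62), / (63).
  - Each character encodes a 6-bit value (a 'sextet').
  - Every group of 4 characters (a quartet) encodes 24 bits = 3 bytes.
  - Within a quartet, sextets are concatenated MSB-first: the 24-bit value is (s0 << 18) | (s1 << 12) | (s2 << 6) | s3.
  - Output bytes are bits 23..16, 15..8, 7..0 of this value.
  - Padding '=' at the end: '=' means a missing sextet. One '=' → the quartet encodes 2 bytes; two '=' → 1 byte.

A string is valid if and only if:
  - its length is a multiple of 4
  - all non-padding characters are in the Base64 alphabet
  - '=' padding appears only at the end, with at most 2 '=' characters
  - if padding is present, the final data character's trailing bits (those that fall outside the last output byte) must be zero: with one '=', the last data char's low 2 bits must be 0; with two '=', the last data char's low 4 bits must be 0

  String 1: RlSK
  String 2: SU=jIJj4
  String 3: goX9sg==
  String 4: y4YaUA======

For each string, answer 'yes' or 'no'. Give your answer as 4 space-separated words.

Answer: yes no yes no

Derivation:
String 1: 'RlSK' → valid
String 2: 'SU=jIJj4' → invalid (bad char(s): ['=']; '=' in middle)
String 3: 'goX9sg==' → valid
String 4: 'y4YaUA======' → invalid (6 pad chars (max 2))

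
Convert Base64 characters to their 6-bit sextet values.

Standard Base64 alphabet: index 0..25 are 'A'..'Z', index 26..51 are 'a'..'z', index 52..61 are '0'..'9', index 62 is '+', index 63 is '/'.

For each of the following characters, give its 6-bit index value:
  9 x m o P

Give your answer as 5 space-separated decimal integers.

'9': 0..9 range, 52 + ord('9') − ord('0') = 61
'x': a..z range, 26 + ord('x') − ord('a') = 49
'm': a..z range, 26 + ord('m') − ord('a') = 38
'o': a..z range, 26 + ord('o') − ord('a') = 40
'P': A..Z range, ord('P') − ord('A') = 15

Answer: 61 49 38 40 15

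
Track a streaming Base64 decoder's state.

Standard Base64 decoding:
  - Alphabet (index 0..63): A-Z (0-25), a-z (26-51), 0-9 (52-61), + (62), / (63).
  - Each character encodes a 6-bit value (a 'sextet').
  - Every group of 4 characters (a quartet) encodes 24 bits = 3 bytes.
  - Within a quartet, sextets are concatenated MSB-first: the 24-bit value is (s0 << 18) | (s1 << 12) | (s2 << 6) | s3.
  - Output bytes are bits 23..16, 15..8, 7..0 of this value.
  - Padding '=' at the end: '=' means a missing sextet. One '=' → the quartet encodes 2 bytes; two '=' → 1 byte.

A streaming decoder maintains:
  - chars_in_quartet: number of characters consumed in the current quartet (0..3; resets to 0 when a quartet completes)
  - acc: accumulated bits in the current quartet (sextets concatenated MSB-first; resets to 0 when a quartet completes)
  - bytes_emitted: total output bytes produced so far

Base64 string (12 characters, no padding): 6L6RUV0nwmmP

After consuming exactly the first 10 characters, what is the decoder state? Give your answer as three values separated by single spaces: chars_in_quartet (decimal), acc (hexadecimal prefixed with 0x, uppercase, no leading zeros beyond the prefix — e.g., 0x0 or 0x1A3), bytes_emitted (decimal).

After char 0 ('6'=58): chars_in_quartet=1 acc=0x3A bytes_emitted=0
After char 1 ('L'=11): chars_in_quartet=2 acc=0xE8B bytes_emitted=0
After char 2 ('6'=58): chars_in_quartet=3 acc=0x3A2FA bytes_emitted=0
After char 3 ('R'=17): chars_in_quartet=4 acc=0xE8BE91 -> emit E8 BE 91, reset; bytes_emitted=3
After char 4 ('U'=20): chars_in_quartet=1 acc=0x14 bytes_emitted=3
After char 5 ('V'=21): chars_in_quartet=2 acc=0x515 bytes_emitted=3
After char 6 ('0'=52): chars_in_quartet=3 acc=0x14574 bytes_emitted=3
After char 7 ('n'=39): chars_in_quartet=4 acc=0x515D27 -> emit 51 5D 27, reset; bytes_emitted=6
After char 8 ('w'=48): chars_in_quartet=1 acc=0x30 bytes_emitted=6
After char 9 ('m'=38): chars_in_quartet=2 acc=0xC26 bytes_emitted=6

Answer: 2 0xC26 6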